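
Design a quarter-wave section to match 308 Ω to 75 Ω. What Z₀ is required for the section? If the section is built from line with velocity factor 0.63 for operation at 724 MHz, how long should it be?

Z_qwt = √(Z_0·R_L) = √(75 × 308) = √23100
λ = 0.63·c/f = 0.261 m, so l = λ/4 = 0.0653 m

Z_qwt ≈ 152 Ω; length ≈ 6.53 cm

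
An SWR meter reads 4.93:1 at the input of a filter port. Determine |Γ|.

|Γ| ≈ 0.663

|Γ| = (S − 1)/(S + 1) = (4.93 − 1)/(4.93 + 1) = 3.93/5.93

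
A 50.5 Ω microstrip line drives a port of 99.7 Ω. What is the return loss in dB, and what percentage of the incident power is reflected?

RL ≈ 9.69 dB; 10.7% of incident power reflected

Γ = (99.7 − 50.5)/(99.7 + 50.5) = 0.328
RL = −20·log₁₀(0.328) = 9.69 dB
P_refl/P_inc = |Γ|² = 0.107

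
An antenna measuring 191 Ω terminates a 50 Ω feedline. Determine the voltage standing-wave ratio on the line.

VSWR ≈ 3.82

Γ = (191 − 50)/(191 + 50) = 0.585
VSWR = (1 + 0.585)/(1 − 0.585)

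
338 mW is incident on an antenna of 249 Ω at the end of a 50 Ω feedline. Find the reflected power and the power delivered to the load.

P_reflected ≈ 150 mW; P_delivered ≈ 188 mW

Γ = (249 − 50)/(249 + 50) = 0.666
|Γ|² = 0.443
P_refl = |Γ|²·P_inc = 150 mW, P_del = (1 − |Γ|²)·P_inc = 188 mW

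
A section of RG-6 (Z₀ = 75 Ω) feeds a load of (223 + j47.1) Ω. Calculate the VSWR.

Γ = (Z_L − Z_0)/(Z_L + Z_0) = (148 + j47.1)/(298 + j47.1)
|Γ| = 155/302 = 0.515
VSWR = (1 + |Γ|)/(1 − |Γ|) = 1.51/0.485

VSWR ≈ 3.12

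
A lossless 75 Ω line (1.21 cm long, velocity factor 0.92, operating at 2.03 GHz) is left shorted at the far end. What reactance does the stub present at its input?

λ = v/f = 0.92·c / 2.03 GHz = 0.136 m
βl = 2π·l/λ = 2π × 0.089 = 32°
tan(βl) = 0.626
For a shorted stub, Z_in = jZ_0·tan(βl)

X_in ≈ 46.9 Ω (inductive)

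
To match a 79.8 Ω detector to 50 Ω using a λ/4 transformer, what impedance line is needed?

Z_qwt ≈ 63.2 Ω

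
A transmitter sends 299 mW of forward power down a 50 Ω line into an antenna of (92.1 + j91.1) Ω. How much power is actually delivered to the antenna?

P_delivered ≈ 193 mW

|Γ| = |(42.1 + j91.1)/(142.1 + j91.1)| = 0.595
|Γ|² = 0.353
P_refl = |Γ|²·P_inc = 106 mW, P_del = (1 − |Γ|²)·P_inc = 193 mW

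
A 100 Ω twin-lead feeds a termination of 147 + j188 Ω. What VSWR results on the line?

Γ = (Z_L − Z_0)/(Z_L + Z_0) = (47 + j188)/(247 + j188)
|Γ| = 194/310 = 0.624
VSWR = (1 + |Γ|)/(1 − |Γ|) = 1.62/0.376

VSWR ≈ 4.32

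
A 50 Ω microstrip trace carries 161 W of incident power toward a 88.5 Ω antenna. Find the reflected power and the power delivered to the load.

Γ = (88.5 − 50)/(88.5 + 50) = 0.278
|Γ|² = 0.0773
P_refl = |Γ|²·P_inc = 12.4 W, P_del = (1 − |Γ|²)·P_inc = 149 W

P_reflected ≈ 12.4 W; P_delivered ≈ 149 W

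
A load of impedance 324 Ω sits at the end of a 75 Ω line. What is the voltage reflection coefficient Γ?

Γ = 0.624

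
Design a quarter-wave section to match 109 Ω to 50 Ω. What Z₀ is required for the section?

Z_qwt ≈ 73.8 Ω

Z_qwt = √(Z_0·R_L) = √(50 × 109) = √5450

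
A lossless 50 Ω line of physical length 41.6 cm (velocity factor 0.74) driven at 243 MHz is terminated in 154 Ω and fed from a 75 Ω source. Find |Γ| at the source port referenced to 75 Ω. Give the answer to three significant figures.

λ = v/f = 0.74·c / 243 MHz = 0.914 m
βl = 2π·l/λ = 2π × 0.455 = 164°
tan(βl) = -0.288
Z_in = Z_0·(Z_L + jZ_0·tanβl)/(Z_0 + jZ_L·tanβl) = 93.3 + j68.4 Ω
Γ_s = (Z_in − Z_s)/(Z_in + Z_s) = (18.3 + j68.4)/(168 + j68.4), |Γ_s| = 0.39

|Γ| ≈ 0.39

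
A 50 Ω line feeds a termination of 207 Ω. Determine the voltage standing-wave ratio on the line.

Γ = (207 − 50)/(207 + 50) = 0.611
VSWR = (1 + 0.611)/(1 − 0.611)

VSWR ≈ 4.14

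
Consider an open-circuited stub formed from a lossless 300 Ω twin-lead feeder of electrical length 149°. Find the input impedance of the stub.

tan(βl) = -0.601
For an open-circuited stub, Z_in = −jZ_0·cot(βl) = −jZ_0/tan(βl)

Z_in ≈ +j499 Ω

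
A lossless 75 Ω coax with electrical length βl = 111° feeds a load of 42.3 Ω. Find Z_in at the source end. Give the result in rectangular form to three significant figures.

Z_in ≈ 104 − j42.2 Ω

tan(βl) = tan(111°) = -2.61
Z_in = Z_0·(Z_L + jZ_0·tanβl)/(Z_0 + jZ_L·tanβl)
     = 75·(42.3 − j195)/(75 − j110)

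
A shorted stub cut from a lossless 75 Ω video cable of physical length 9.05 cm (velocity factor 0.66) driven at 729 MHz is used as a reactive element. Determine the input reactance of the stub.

λ = v/f = 0.66·c / 729 MHz = 0.272 m
βl = 2π·l/λ = 2π × 0.333 = 120°
tan(βl) = -1.74
For a shorted stub, Z_in = jZ_0·tan(βl)

X_in ≈ -130 Ω (capacitive)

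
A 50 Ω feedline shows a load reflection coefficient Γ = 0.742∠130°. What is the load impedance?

Z_L ≈ 8.97 + j22.7 Ω

Z_L = Z_0·(1 + Γ)/(1 − Γ) = 50·(0.523 + j0.568)/(1.48 − j0.568)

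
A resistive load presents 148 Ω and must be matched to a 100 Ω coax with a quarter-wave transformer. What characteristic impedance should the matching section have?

Z_qwt ≈ 122 Ω

Z_qwt = √(Z_0·R_L) = √(100 × 148) = √14800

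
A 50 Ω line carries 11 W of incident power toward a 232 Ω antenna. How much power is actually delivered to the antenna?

Γ = (232 − 50)/(232 + 50) = 0.645
|Γ|² = 0.417
P_refl = |Γ|²·P_inc = 4.58 W, P_del = (1 − |Γ|²)·P_inc = 6.42 W

P_delivered ≈ 6.42 W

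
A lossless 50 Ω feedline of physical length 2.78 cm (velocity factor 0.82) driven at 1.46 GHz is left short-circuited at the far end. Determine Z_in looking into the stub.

Z_in ≈ +j84.5 Ω

λ = v/f = 0.82·c / 1.46 GHz = 0.168 m
βl = 2π·l/λ = 2π × 0.165 = 59.4°
tan(βl) = 1.69
For a short-circuited stub, Z_in = jZ_0·tan(βl)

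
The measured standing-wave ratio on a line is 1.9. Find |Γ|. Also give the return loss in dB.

|Γ| = (S − 1)/(S + 1) = (1.9 − 1)/(1.9 + 1) = 0.9/2.9
RL = −20·log₁₀|Γ| = −20·log₁₀(0.31)

|Γ| ≈ 0.31; return loss ≈ 10.2 dB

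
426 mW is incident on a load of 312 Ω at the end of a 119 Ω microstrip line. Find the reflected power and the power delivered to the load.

Γ = (312 − 119)/(312 + 119) = 0.448
|Γ|² = 0.201
P_refl = |Γ|²·P_inc = 85.4 mW, P_del = (1 − |Γ|²)·P_inc = 341 mW

P_reflected ≈ 85.4 mW; P_delivered ≈ 341 mW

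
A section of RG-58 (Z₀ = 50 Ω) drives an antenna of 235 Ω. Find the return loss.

Γ = (235 − 50)/(235 + 50) = 0.649
RL = −20·log₁₀|Γ| = −20·log₁₀(0.649)

RL ≈ 3.75 dB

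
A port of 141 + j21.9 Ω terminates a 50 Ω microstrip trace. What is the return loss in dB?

RL ≈ 6.25 dB

Γ = (91 + j21.9)/(191 + j21.9), |Γ| = 0.487
RL = −20·log₁₀|Γ| = −20·log₁₀(0.487)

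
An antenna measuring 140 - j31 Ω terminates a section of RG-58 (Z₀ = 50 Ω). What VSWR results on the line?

Γ = (Z_L − Z_0)/(Z_L + Z_0) = (90 − j31)/(190 − j31)
|Γ| = 95.2/193 = 0.494
VSWR = (1 + |Γ|)/(1 − |Γ|) = 1.49/0.506

VSWR ≈ 2.96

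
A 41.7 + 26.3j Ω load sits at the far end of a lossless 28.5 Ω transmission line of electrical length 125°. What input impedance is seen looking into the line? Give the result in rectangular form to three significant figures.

tan(βl) = tan(125°) = -1.43
Z_in = Z_0·(Z_L + jZ_0·tanβl)/(Z_0 + jZ_L·tanβl)
     = 28.5·(41.7 − j14.4)/(66.1 − j59.6)

Z_in ≈ 13 + j5.52 Ω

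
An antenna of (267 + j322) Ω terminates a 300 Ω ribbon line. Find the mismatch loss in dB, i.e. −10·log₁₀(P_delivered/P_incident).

mismatch loss ≈ 1.23 dB

Γ = (-33 + j322)/(567 + j322), |Γ| = 0.496
|Γ|² = 0.246, so P_del/P_inc = 1 − |Γ|² = 0.754
ML = −10·log₁₀(1 − |Γ|²)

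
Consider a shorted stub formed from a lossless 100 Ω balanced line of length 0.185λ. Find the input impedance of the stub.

Z_in ≈ +j231 Ω

βl = 2π × 0.185 = 66.6°
tan(βl) = 2.31
For a shorted stub, Z_in = jZ_0·tan(βl)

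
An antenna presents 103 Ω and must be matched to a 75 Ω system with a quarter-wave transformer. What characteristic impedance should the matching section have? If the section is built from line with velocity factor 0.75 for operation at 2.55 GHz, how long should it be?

Z_qwt = √(Z_0·R_L) = √(75 × 103) = √7725
λ = 0.75·c/f = 0.0882 m, so l = λ/4 = 0.0221 m

Z_qwt ≈ 87.9 Ω; length ≈ 2.21 cm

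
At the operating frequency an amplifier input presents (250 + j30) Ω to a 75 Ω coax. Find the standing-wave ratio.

Γ = (Z_L − Z_0)/(Z_L + Z_0) = (175 + j30)/(325 + j30)
|Γ| = 178/326 = 0.544
VSWR = (1 + |Γ|)/(1 − |Γ|) = 1.54/0.456

VSWR ≈ 3.39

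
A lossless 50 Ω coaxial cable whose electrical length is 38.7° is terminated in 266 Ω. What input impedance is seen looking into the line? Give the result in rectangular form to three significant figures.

Z_in ≈ 22.8 − j57.1 Ω

tan(βl) = tan(38.7°) = 0.801
Z_in = Z_0·(Z_L + jZ_0·tanβl)/(Z_0 + jZ_L·tanβl)
     = 50·(266 + j40.1)/(50 + j213)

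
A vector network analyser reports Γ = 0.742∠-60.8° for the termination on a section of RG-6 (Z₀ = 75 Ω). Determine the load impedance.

Z_L ≈ 40.8 − j118 Ω

Z_L = Z_0·(1 + Γ)/(1 − Γ) = 75·(1.36 − j0.648)/(0.638 + j0.648)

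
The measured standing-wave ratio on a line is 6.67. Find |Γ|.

|Γ| ≈ 0.739

|Γ| = (S − 1)/(S + 1) = (6.67 − 1)/(6.67 + 1) = 5.67/7.67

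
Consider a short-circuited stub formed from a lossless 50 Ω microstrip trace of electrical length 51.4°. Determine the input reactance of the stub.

tan(βl) = 1.25
For a short-circuited stub, Z_in = jZ_0·tan(βl)

X_in ≈ 62.6 Ω (inductive)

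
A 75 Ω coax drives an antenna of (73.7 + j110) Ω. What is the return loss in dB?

Γ = (-1.3 + j110)/(148.7 + j110), |Γ| = 0.595
RL = −20·log₁₀|Γ| = −20·log₁₀(0.595)

RL ≈ 4.51 dB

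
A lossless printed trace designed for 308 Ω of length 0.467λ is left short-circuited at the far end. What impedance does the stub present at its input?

Z_in ≈ −j64.8 Ω

βl = 2π × 0.467 = 168°
tan(βl) = -0.21
For a short-circuited stub, Z_in = jZ_0·tan(βl)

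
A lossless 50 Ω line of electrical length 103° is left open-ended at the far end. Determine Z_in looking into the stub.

Z_in ≈ +j11.5 Ω

tan(βl) = -4.33
For an open-ended stub, Z_in = −jZ_0·cot(βl) = −jZ_0/tan(βl)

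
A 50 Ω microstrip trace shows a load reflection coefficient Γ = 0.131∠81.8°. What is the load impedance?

Z_L ≈ 50.2 + j13.2 Ω

Z_L = Z_0·(1 + Γ)/(1 − Γ) = 50·(1.02 + j0.13)/(0.981 − j0.13)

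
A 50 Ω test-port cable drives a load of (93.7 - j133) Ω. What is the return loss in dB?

RL ≈ 2.91 dB

Γ = (43.7 − j133)/(143.7 − j133), |Γ| = 0.715
RL = −20·log₁₀|Γ| = −20·log₁₀(0.715)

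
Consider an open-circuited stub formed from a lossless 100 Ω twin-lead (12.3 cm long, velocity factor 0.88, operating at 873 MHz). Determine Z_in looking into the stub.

Z_in ≈ +j151 Ω

λ = v/f = 0.88·c / 873 MHz = 0.302 m
βl = 2π·l/λ = 2π × 0.407 = 146°
tan(βl) = -0.664
For an open-circuited stub, Z_in = −jZ_0·cot(βl) = −jZ_0/tan(βl)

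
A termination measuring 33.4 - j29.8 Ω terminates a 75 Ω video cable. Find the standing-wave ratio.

VSWR ≈ 2.67

Γ = (Z_L − Z_0)/(Z_L + Z_0) = (-41.6 − j29.8)/(108.4 − j29.8)
|Γ| = 51.2/112 = 0.455
VSWR = (1 + |Γ|)/(1 − |Γ|) = 1.46/0.545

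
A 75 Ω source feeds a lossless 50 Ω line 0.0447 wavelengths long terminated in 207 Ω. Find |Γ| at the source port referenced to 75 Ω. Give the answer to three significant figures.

|Γ| ≈ 0.505

βl = 2π × 0.0447 = 16.1°
tan(βl) = 0.288
Z_in = Z_0·(Z_L + jZ_0·tanβl)/(Z_0 + jZ_L·tanβl) = 92.4 − j95.9 Ω
Γ_s = (Z_in − Z_s)/(Z_in + Z_s) = (17.4 − j95.9)/(167 − j95.9), |Γ_s| = 0.505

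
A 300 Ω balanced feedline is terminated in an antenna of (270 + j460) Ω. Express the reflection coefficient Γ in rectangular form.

Γ ≈ 0.363 + j0.514

Γ = (Z_L − Z_0)/(Z_L + Z_0) = (-30 + j460)/(570 + j460)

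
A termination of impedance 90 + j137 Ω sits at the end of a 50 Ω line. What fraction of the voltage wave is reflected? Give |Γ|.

Γ = (Z_L − Z_0)/(Z_L + Z_0) = (40 + j137)/(140 + j137)
|Γ| = 143/196

|Γ| ≈ 0.729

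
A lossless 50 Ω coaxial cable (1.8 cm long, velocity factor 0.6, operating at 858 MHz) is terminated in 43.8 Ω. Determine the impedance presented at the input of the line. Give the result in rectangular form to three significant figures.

Z_in ≈ 46.7 + j5.46 Ω

λ = v/f = 0.6·c / 858 MHz = 0.21 m
βl = 2π·l/λ = 2π × 0.0858 = 30.9°
tan(βl) = tan(30.9°) = 0.598
Z_in = Z_0·(Z_L + jZ_0·tanβl)/(Z_0 + jZ_L·tanβl)
     = 50·(43.8 + j29.9)/(50 + j26.2)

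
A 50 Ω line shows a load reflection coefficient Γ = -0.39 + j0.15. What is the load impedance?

Z_L = Z_0·(1 + Γ)/(1 − Γ) = 50·(0.61 + j0.15)/(1.39 − j0.15)

Z_L ≈ 21.1 + j7.67 Ω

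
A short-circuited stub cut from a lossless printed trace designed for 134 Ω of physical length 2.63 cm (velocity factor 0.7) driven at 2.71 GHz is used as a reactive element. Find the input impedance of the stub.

Z_in ≈ −j213 Ω

λ = v/f = 0.7·c / 2.71 GHz = 0.0775 m
βl = 2π·l/λ = 2π × 0.339 = 122°
tan(βl) = -1.59
For a short-circuited stub, Z_in = jZ_0·tan(βl)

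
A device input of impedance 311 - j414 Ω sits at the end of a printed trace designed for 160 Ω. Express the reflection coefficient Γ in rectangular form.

Γ ≈ 0.617 − j0.337

Γ = (Z_L − Z_0)/(Z_L + Z_0) = (151 − j414)/(471 − j414)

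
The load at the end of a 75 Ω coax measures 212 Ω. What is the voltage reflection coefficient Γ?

Γ = 0.477

Γ = (Z_L − Z_0)/(Z_L + Z_0) = (212 − 75)/(212 + 75) = 137/287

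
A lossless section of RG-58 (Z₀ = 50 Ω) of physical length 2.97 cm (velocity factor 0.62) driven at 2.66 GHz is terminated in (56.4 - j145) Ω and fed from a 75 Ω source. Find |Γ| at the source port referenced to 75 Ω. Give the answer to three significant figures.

λ = v/f = 0.62·c / 2.66 GHz = 0.0699 m
βl = 2π·l/λ = 2π × 0.425 = 153°
tan(βl) = -0.512
Z_in = Z_0·(Z_L + jZ_0·tanβl)/(Z_0 + jZ_L·tanβl) = 126 + j203 Ω
Γ_s = (Z_in − Z_s)/(Z_in + Z_s) = (50.5 + j203)/(201 + j203), |Γ_s| = 0.733

|Γ| ≈ 0.733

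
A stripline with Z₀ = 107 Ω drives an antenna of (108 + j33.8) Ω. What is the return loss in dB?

RL ≈ 16.2 dB

Γ = (1 + j33.8)/(215 + j33.8), |Γ| = 0.155
RL = −20·log₁₀|Γ| = −20·log₁₀(0.155)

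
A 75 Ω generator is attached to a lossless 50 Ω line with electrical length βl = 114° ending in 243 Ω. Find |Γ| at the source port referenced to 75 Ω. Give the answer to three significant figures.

|Γ| ≈ 0.738

tan(βl) = -2.25
Z_in = Z_0·(Z_L + jZ_0·tanβl)/(Z_0 + jZ_L·tanβl) = 12.2 + j21.1 Ω
Γ_s = (Z_in − Z_s)/(Z_in + Z_s) = (-62.8 + j21.1)/(87.2 + j21.1), |Γ_s| = 0.738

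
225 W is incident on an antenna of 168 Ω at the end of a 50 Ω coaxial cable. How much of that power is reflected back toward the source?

Γ = (168 − 50)/(168 + 50) = 0.541
|Γ|² = 0.293
P_refl = |Γ|²·P_inc = 65.9 W, P_del = (1 − |Γ|²)·P_inc = 159 W

P_reflected ≈ 65.9 W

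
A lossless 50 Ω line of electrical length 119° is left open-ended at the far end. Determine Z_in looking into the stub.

Z_in ≈ +j27.7 Ω

tan(βl) = -1.8
For an open-ended stub, Z_in = −jZ_0·cot(βl) = −jZ_0/tan(βl)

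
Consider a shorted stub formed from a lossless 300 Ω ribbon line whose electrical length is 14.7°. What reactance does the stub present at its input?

tan(βl) = 0.262
For a shorted stub, Z_in = jZ_0·tan(βl)

X_in ≈ 78.7 Ω (inductive)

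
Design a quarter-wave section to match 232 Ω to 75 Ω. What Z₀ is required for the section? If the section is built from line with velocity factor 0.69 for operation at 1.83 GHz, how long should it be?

Z_qwt = √(Z_0·R_L) = √(75 × 232) = √17400
λ = 0.69·c/f = 0.113 m, so l = λ/4 = 0.0283 m

Z_qwt ≈ 132 Ω; length ≈ 2.83 cm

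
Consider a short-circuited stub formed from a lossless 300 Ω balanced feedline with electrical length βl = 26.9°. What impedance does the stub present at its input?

tan(βl) = 0.507
For a short-circuited stub, Z_in = jZ_0·tan(βl)

Z_in ≈ +j152 Ω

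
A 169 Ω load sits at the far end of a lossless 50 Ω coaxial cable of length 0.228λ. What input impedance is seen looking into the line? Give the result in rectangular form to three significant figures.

Z_in ≈ 15.1 − j6.34 Ω

βl = 2π × 0.228 = 82.1°
tan(βl) = tan(82.1°) = 7.19
Z_in = Z_0·(Z_L + jZ_0·tanβl)/(Z_0 + jZ_L·tanβl)
     = 50·(169 + j359)/(50 + j1210)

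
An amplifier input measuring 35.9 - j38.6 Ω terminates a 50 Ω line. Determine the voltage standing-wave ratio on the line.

Γ = (Z_L − Z_0)/(Z_L + Z_0) = (-14.1 − j38.6)/(85.9 − j38.6)
|Γ| = 41.1/94.2 = 0.436
VSWR = (1 + |Γ|)/(1 − |Γ|) = 1.44/0.564

VSWR ≈ 2.55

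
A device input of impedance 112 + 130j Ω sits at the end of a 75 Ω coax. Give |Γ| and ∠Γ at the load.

Γ ≈ 0.593 ∠ 39.3°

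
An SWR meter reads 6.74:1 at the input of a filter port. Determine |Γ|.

|Γ| = (S − 1)/(S + 1) = (6.74 − 1)/(6.74 + 1) = 5.74/7.74

|Γ| ≈ 0.742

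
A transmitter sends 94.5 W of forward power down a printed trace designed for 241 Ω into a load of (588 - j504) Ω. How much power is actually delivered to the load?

|Γ| = |(347 − j504)/(829 − j504)| = 0.631
|Γ|² = 0.398
P_refl = |Γ|²·P_inc = 37.6 W, P_del = (1 − |Γ|²)·P_inc = 56.9 W

P_delivered ≈ 56.9 W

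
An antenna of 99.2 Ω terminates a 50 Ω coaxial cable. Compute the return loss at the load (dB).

Γ = (99.2 − 50)/(99.2 + 50) = 0.33
RL = −20·log₁₀|Γ| = −20·log₁₀(0.33)

RL ≈ 9.64 dB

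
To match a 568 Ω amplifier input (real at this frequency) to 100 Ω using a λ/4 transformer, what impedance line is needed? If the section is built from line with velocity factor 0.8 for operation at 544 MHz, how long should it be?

Z_qwt = √(Z_0·R_L) = √(100 × 568) = √56800
λ = 0.8·c/f = 0.441 m, so l = λ/4 = 0.11 m

Z_qwt ≈ 238 Ω; length ≈ 11 cm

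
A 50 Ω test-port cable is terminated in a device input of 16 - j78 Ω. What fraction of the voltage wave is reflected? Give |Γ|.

|Γ| ≈ 0.833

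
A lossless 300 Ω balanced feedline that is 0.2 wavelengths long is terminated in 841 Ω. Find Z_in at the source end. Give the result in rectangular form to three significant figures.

βl = 2π × 0.2 = 72°
tan(βl) = tan(72°) = 3.08
Z_in = Z_0·(Z_L + jZ_0·tanβl)/(Z_0 + jZ_L·tanβl)
     = 300·(841 + j923)/(300 + j2590)

Z_in ≈ 117 − j83.9 Ω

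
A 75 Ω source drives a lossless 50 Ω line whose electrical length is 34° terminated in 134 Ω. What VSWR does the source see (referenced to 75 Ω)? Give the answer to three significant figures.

VSWR ≈ 2.56

tan(βl) = 0.675
Z_in = Z_0·(Z_L + jZ_0·tanβl)/(Z_0 + jZ_L·tanβl) = 45.7 − j48.9 Ω
Γ_s = (Z_in − Z_s)/(Z_in + Z_s) = (-29.3 − j48.9)/(121 − j48.9), |Γ_s| = 0.438
VSWR = (1 + |Γ_s|)/(1 − |Γ_s|)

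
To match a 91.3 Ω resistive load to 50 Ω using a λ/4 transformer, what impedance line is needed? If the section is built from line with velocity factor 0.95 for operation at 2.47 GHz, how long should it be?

Z_qwt ≈ 67.6 Ω; length ≈ 2.88 cm

Z_qwt = √(Z_0·R_L) = √(50 × 91.3) = √4565
λ = 0.95·c/f = 0.115 m, so l = λ/4 = 0.0288 m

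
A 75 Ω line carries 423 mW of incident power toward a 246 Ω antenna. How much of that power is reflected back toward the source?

P_reflected ≈ 120 mW

Γ = (246 − 75)/(246 + 75) = 0.533
|Γ|² = 0.284
P_refl = |Γ|²·P_inc = 120 mW, P_del = (1 − |Γ|²)·P_inc = 303 mW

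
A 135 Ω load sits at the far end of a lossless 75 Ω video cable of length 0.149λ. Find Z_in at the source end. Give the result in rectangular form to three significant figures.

βl = 2π × 0.149 = 53.6°
tan(βl) = tan(53.6°) = 1.36
Z_in = Z_0·(Z_L + jZ_0·tanβl)/(Z_0 + jZ_L·tanβl)
     = 75·(135 + j102)/(75 + j183)

Z_in ≈ 55 − j32.7 Ω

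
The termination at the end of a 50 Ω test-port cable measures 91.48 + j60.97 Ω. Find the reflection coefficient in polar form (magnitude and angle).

Γ ≈ 0.479 ∠ 32.5°

Γ = (Z_L − Z_0)/(Z_L + Z_0) = (41.48 + j60.97)/(141.5 + j60.97)
|Γ| = 73.7/154 = 0.479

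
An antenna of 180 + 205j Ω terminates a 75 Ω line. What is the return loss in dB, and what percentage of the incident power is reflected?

RL ≈ 3.05 dB; 49.6% of incident power reflected

Γ = (105 + j205)/(255 + j205), |Γ| = 0.704
RL = −20·log₁₀(0.704) = 3.05 dB
P_refl/P_inc = |Γ|² = 0.496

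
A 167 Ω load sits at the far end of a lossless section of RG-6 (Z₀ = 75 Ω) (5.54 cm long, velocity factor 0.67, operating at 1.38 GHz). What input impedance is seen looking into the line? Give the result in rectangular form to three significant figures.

Z_in ≈ 58.7 + j52 Ω

λ = v/f = 0.67·c / 1.38 GHz = 0.146 m
βl = 2π·l/λ = 2π × 0.38 = 137°
tan(βl) = tan(137°) = -0.935
Z_in = Z_0·(Z_L + jZ_0·tanβl)/(Z_0 + jZ_L·tanβl)
     = 75·(167 − j70.1)/(75 − j156)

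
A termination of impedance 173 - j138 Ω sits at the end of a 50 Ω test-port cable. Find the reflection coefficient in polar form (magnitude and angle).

Γ ≈ 0.705 ∠ -16.5°

Γ = (Z_L − Z_0)/(Z_L + Z_0) = (123 − j138)/(223 − j138)
|Γ| = 185/262 = 0.705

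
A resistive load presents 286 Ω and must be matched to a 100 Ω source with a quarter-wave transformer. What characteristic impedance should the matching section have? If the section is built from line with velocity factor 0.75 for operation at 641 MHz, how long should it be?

Z_qwt = √(Z_0·R_L) = √(100 × 286) = √28600
λ = 0.75·c/f = 0.351 m, so l = λ/4 = 0.0878 m

Z_qwt ≈ 169 Ω; length ≈ 8.78 cm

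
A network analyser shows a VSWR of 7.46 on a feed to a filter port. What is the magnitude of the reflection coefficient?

|Γ| = (S − 1)/(S + 1) = (7.46 − 1)/(7.46 + 1) = 6.46/8.46

|Γ| ≈ 0.764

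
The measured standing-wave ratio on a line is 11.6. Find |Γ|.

|Γ| ≈ 0.841

|Γ| = (S − 1)/(S + 1) = (11.6 − 1)/(11.6 + 1) = 10.6/12.6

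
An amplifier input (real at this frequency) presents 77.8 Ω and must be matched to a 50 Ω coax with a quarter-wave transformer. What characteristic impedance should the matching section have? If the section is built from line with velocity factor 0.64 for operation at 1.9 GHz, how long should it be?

Z_qwt ≈ 62.4 Ω; length ≈ 2.53 cm

Z_qwt = √(Z_0·R_L) = √(50 × 77.8) = √3890
λ = 0.64·c/f = 0.101 m, so l = λ/4 = 0.0253 m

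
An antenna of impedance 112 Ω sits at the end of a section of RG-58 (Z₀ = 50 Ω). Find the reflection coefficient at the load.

Γ = (Z_L − Z_0)/(Z_L + Z_0) = (112 − 50)/(112 + 50) = 62/162

Γ = 0.383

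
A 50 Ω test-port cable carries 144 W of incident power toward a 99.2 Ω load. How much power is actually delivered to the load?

Γ = (99.2 − 50)/(99.2 + 50) = 0.33
|Γ|² = 0.109
P_refl = |Γ|²·P_inc = 15.7 W, P_del = (1 − |Γ|²)·P_inc = 128 W

P_delivered ≈ 128 W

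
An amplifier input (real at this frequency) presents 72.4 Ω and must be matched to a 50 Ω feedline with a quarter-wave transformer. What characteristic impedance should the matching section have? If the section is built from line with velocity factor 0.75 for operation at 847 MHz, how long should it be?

Z_qwt = √(Z_0·R_L) = √(50 × 72.4) = √3620
λ = 0.75·c/f = 0.266 m, so l = λ/4 = 0.0664 m

Z_qwt ≈ 60.2 Ω; length ≈ 6.64 cm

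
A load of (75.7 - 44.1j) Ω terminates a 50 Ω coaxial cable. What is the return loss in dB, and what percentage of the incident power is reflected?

Γ = (25.7 − j44.1)/(125.7 − j44.1), |Γ| = 0.383
RL = −20·log₁₀(0.383) = 8.33 dB
P_refl/P_inc = |Γ|² = 0.147

RL ≈ 8.33 dB; 14.7% of incident power reflected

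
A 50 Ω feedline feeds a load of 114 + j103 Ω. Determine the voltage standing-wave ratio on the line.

VSWR ≈ 4.35

Γ = (Z_L − Z_0)/(Z_L + Z_0) = (64 + j103)/(164 + j103)
|Γ| = 121/194 = 0.626
VSWR = (1 + |Γ|)/(1 − |Γ|) = 1.63/0.374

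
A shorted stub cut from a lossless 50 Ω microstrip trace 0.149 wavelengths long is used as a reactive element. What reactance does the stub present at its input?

X_in ≈ 67.9 Ω (inductive)

βl = 2π × 0.149 = 53.6°
tan(βl) = 1.36
For a shorted stub, Z_in = jZ_0·tan(βl)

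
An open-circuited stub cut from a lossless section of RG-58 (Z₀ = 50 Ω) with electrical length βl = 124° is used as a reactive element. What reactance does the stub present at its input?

X_in ≈ 33.7 Ω (inductive)

tan(βl) = -1.48
For an open-circuited stub, Z_in = −jZ_0·cot(βl) = −jZ_0/tan(βl)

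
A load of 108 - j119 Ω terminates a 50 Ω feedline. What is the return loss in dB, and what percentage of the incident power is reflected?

RL ≈ 3.49 dB; 44.8% of incident power reflected

Γ = (58 − j119)/(158 − j119), |Γ| = 0.669
RL = −20·log₁₀(0.669) = 3.49 dB
P_refl/P_inc = |Γ|² = 0.448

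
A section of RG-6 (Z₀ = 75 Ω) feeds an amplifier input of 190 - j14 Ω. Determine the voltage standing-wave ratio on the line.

Γ = (Z_L − Z_0)/(Z_L + Z_0) = (115 − j14)/(265 − j14)
|Γ| = 116/265 = 0.437
VSWR = (1 + |Γ|)/(1 − |Γ|) = 1.44/0.563

VSWR ≈ 2.55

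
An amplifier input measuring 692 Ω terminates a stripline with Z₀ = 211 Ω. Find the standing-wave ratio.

VSWR ≈ 3.28

Γ = (692 − 211)/(692 + 211) = 0.533
VSWR = (1 + 0.533)/(1 − 0.533)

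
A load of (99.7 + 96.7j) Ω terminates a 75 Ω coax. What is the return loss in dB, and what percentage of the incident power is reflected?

RL ≈ 6.02 dB; 25% of incident power reflected

Γ = (24.7 + j96.7)/(174.7 + j96.7), |Γ| = 0.5
RL = −20·log₁₀(0.5) = 6.02 dB
P_refl/P_inc = |Γ|² = 0.25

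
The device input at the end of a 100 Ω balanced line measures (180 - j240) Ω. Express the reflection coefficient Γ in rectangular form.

Γ ≈ 0.588 − j0.353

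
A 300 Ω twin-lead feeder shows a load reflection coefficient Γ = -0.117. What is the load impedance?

Z_L ≈ 237 Ω

Z_L = Z_0·(1 + Γ)/(1 − Γ) = 300·(0.883)/(1.12)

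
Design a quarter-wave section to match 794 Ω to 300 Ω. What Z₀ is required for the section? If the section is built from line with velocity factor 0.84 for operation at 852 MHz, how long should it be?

Z_qwt ≈ 488 Ω; length ≈ 7.39 cm

Z_qwt = √(Z_0·R_L) = √(300 × 794) = √238200
λ = 0.84·c/f = 0.296 m, so l = λ/4 = 0.0739 m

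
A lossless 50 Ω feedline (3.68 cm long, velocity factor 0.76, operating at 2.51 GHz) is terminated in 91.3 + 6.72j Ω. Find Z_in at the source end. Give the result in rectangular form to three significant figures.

Z_in ≈ 48.9 + j30.6 Ω

λ = v/f = 0.76·c / 2.51 GHz = 0.0908 m
βl = 2π·l/λ = 2π × 0.405 = 146°
tan(βl) = tan(146°) = -0.678
Z_in = Z_0·(Z_L + jZ_0·tanβl)/(Z_0 + jZ_L·tanβl)
     = 50·(91.3 − j27.2)/(54.6 − j61.9)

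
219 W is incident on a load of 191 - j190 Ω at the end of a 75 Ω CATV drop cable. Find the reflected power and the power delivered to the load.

|Γ| = |(116 − j190)/(266 − j190)| = 0.681
|Γ|² = 0.464
P_refl = |Γ|²·P_inc = 102 W, P_del = (1 − |Γ|²)·P_inc = 117 W

P_reflected ≈ 102 W; P_delivered ≈ 117 W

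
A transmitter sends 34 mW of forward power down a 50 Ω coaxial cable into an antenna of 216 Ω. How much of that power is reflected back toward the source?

P_reflected ≈ 13.2 mW

Γ = (216 − 50)/(216 + 50) = 0.624
|Γ|² = 0.389
P_refl = |Γ|²·P_inc = 13.2 mW, P_del = (1 − |Γ|²)·P_inc = 20.8 mW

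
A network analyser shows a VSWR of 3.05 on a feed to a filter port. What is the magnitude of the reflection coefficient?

|Γ| ≈ 0.506

|Γ| = (S − 1)/(S + 1) = (3.05 − 1)/(3.05 + 1) = 2.05/4.05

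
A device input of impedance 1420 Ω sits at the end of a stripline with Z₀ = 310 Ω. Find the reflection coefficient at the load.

Γ = (Z_L − Z_0)/(Z_L + Z_0) = (1420 − 310)/(1420 + 310) = 1110/1730

Γ = 0.642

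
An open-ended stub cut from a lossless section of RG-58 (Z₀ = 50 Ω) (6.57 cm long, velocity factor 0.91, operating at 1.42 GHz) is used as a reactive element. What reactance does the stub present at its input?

X_in ≈ 32.5 Ω (inductive)

λ = v/f = 0.91·c / 1.42 GHz = 0.192 m
βl = 2π·l/λ = 2π × 0.342 = 123°
tan(βl) = -1.54
For an open-ended stub, Z_in = −jZ_0·cot(βl) = −jZ_0/tan(βl)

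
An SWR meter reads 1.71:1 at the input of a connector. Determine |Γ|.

|Γ| ≈ 0.262

|Γ| = (S − 1)/(S + 1) = (1.71 − 1)/(1.71 + 1) = 0.71/2.71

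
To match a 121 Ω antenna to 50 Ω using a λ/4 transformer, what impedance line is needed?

Z_qwt ≈ 77.8 Ω

Z_qwt = √(Z_0·R_L) = √(50 × 121) = √6050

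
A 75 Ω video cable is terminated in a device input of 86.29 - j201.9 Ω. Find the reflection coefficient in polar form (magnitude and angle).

Γ = (Z_L − Z_0)/(Z_L + Z_0) = (11.29 − j201.9)/(161.3 − j201.9)
|Γ| = 202/258 = 0.783

Γ ≈ 0.783 ∠ -35.4°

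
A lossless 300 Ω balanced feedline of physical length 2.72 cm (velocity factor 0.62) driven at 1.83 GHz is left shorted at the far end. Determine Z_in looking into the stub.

Z_in ≈ −j2700 Ω

λ = v/f = 0.62·c / 1.83 GHz = 0.102 m
βl = 2π·l/λ = 2π × 0.268 = 96.3°
tan(βl) = -9
For a shorted stub, Z_in = jZ_0·tan(βl)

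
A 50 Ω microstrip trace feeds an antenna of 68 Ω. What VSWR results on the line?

VSWR ≈ 1.36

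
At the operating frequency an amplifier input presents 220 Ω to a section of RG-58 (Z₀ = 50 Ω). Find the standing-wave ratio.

Γ = (220 − 50)/(220 + 50) = 0.63
VSWR = (1 + 0.63)/(1 − 0.63)

VSWR ≈ 4.4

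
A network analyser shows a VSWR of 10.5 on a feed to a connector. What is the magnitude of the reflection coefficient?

|Γ| = (S − 1)/(S + 1) = (10.5 − 1)/(10.5 + 1) = 9.5/11.5

|Γ| ≈ 0.826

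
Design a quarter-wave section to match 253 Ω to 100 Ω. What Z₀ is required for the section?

Z_qwt ≈ 159 Ω

Z_qwt = √(Z_0·R_L) = √(100 × 253) = √25300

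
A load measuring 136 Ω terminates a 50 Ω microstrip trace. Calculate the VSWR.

Γ = (136 − 50)/(136 + 50) = 0.462
VSWR = (1 + 0.462)/(1 − 0.462)

VSWR ≈ 2.72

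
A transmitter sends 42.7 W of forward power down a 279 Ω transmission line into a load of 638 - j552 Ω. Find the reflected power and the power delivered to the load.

P_reflected ≈ 16.2 W; P_delivered ≈ 26.5 W

|Γ| = |(359 − j552)/(917 − j552)| = 0.615
|Γ|² = 0.378
P_refl = |Γ|²·P_inc = 16.2 W, P_del = (1 − |Γ|²)·P_inc = 26.5 W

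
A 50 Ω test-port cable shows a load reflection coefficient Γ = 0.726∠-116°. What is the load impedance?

Z_L = Z_0·(1 + Γ)/(1 − Γ) = 50·(0.682 − j0.653)/(1.32 + j0.653)

Z_L ≈ 10.9 − j30.2 Ω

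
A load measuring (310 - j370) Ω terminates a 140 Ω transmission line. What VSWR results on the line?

Γ = (Z_L − Z_0)/(Z_L + Z_0) = (170 − j370)/(450 − j370)
|Γ| = 407/583 = 0.699
VSWR = (1 + |Γ|)/(1 − |Γ|) = 1.7/0.301

VSWR ≈ 5.64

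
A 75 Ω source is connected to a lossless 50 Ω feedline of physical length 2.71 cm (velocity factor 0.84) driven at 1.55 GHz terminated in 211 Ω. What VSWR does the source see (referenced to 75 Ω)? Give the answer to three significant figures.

λ = v/f = 0.84·c / 1.55 GHz = 0.163 m
βl = 2π·l/λ = 2π × 0.167 = 60°
tan(βl) = 1.73
Z_in = Z_0·(Z_L + jZ_0·tanβl)/(Z_0 + jZ_L·tanβl) = 15.5 − j26.7 Ω
Γ_s = (Z_in − Z_s)/(Z_in + Z_s) = (-59.5 − j26.7)/(90.5 − j26.7), |Γ_s| = 0.691
VSWR = (1 + |Γ_s|)/(1 − |Γ_s|)

VSWR ≈ 5.48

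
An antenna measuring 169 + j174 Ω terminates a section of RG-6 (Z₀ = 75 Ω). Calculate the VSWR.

VSWR ≈ 4.88

Γ = (Z_L − Z_0)/(Z_L + Z_0) = (94 + j174)/(244 + j174)
|Γ| = 198/300 = 0.66
VSWR = (1 + |Γ|)/(1 − |Γ|) = 1.66/0.34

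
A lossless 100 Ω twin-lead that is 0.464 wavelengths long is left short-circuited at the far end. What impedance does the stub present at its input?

βl = 2π × 0.464 = 167°
tan(βl) = -0.23
For a short-circuited stub, Z_in = jZ_0·tan(βl)

Z_in ≈ −j23 Ω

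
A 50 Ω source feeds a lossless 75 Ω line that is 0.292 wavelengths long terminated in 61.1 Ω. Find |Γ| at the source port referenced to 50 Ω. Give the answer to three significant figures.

βl = 2π × 0.292 = 105°
tan(βl) = -3.7
Z_in = Z_0·(Z_L + jZ_0·tanβl)/(Z_0 + jZ_L·tanβl) = 89 − j9.25 Ω
Γ_s = (Z_in − Z_s)/(Z_in + Z_s) = (39 − j9.25)/(139 − j9.25), |Γ_s| = 0.288

|Γ| ≈ 0.288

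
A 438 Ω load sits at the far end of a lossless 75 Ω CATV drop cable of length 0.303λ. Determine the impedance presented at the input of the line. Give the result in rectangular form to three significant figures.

βl = 2π × 0.303 = 109°
tan(βl) = tan(109°) = -2.89
Z_in = Z_0·(Z_L + jZ_0·tanβl)/(Z_0 + jZ_L·tanβl)
     = 75·(438 − j217)/(75 − j1270)

Z_in ≈ 14.3 + j25.1 Ω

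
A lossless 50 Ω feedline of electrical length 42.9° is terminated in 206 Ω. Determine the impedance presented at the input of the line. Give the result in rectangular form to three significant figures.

Z_in ≈ 24.5 − j47.4 Ω

tan(βl) = tan(42.9°) = 0.929
Z_in = Z_0·(Z_L + jZ_0·tanβl)/(Z_0 + jZ_L·tanβl)
     = 50·(206 + j46.5)/(50 + j191)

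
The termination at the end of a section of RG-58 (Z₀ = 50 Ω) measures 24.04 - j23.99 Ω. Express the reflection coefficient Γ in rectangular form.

Γ = (Z_L − Z_0)/(Z_L + Z_0) = (-25.96 − j23.99)/(74.04 − j23.99)

Γ ≈ -0.222 − j0.396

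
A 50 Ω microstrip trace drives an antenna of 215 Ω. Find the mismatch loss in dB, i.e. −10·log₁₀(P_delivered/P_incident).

Γ = (215 − 50)/(215 + 50) = 0.623
|Γ|² = 0.388, so P_del/P_inc = 1 − |Γ|² = 0.612
ML = −10·log₁₀(1 − |Γ|²)

mismatch loss ≈ 2.13 dB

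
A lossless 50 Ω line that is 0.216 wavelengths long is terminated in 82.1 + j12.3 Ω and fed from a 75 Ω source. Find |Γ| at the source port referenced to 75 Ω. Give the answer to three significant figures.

|Γ| ≈ 0.415

βl = 2π × 0.216 = 77.8°
tan(βl) = 4.61
Z_in = Z_0·(Z_L + jZ_0·tanβl)/(Z_0 + jZ_L·tanβl) = 31.9 − j11.4 Ω
Γ_s = (Z_in − Z_s)/(Z_in + Z_s) = (-43.1 − j11.4)/(107 − j11.4), |Γ_s| = 0.415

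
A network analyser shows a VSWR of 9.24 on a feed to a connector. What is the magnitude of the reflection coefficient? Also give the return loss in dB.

|Γ| = (S − 1)/(S + 1) = (9.24 − 1)/(9.24 + 1) = 8.24/10.2
RL = −20·log₁₀|Γ| = −20·log₁₀(0.805)

|Γ| ≈ 0.805; return loss ≈ 1.89 dB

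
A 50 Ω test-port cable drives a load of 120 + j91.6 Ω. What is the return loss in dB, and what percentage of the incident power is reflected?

RL ≈ 4.48 dB; 35.6% of incident power reflected

Γ = (70 + j91.6)/(170 + j91.6), |Γ| = 0.597
RL = −20·log₁₀(0.597) = 4.48 dB
P_refl/P_inc = |Γ|² = 0.356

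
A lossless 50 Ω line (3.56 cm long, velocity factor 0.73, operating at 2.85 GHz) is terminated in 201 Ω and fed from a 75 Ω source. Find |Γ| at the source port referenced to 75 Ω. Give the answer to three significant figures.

λ = v/f = 0.73·c / 2.85 GHz = 0.0768 m
βl = 2π·l/λ = 2π × 0.463 = 167°
tan(βl) = -0.235
Z_in = Z_0·(Z_L + jZ_0·tanβl)/(Z_0 + jZ_L·tanβl) = 112 + j94.1 Ω
Γ_s = (Z_in − Z_s)/(Z_in + Z_s) = (37.1 + j94.1)/(187 + j94.1), |Γ_s| = 0.483

|Γ| ≈ 0.483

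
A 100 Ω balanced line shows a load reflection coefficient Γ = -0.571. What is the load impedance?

Z_L ≈ 27.3 Ω

Z_L = Z_0·(1 + Γ)/(1 − Γ) = 100·(0.429)/(1.57)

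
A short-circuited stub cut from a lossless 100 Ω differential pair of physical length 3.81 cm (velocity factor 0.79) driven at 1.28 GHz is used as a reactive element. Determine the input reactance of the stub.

X_in ≈ 351 Ω (inductive)

λ = v/f = 0.79·c / 1.28 GHz = 0.185 m
βl = 2π·l/λ = 2π × 0.206 = 74.1°
tan(βl) = 3.51
For a short-circuited stub, Z_in = jZ_0·tan(βl)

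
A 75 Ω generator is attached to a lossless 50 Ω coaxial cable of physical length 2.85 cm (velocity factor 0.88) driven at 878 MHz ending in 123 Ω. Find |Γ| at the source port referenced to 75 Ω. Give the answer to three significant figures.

|Γ| ≈ 0.406

λ = v/f = 0.88·c / 878 MHz = 0.301 m
βl = 2π·l/λ = 2π × 0.0948 = 34.1°
tan(βl) = 0.678
Z_in = Z_0·(Z_L + jZ_0·tanβl)/(Z_0 + jZ_L·tanβl) = 47.5 − j45.3 Ω
Γ_s = (Z_in − Z_s)/(Z_in + Z_s) = (-27.5 − j45.3)/(122 − j45.3), |Γ_s| = 0.406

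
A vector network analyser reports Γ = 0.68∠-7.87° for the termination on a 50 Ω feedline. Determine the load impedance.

Z_L = Z_0·(1 + Γ)/(1 − Γ) = 50·(1.67 − j0.0931)/(0.326 + j0.0931)

Z_L ≈ 233 − j80.8 Ω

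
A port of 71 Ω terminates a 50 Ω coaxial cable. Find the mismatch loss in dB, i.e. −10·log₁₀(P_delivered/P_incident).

mismatch loss ≈ 0.133 dB

Γ = (71 − 50)/(71 + 50) = 0.174
|Γ|² = 0.0301, so P_del/P_inc = 1 − |Γ|² = 0.97
ML = −10·log₁₀(1 − |Γ|²)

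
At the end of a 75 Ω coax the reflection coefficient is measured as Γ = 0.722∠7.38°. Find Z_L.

Z_L = Z_0·(1 + Γ)/(1 − Γ) = 75·(1.72 + j0.0927)/(0.284 − j0.0927)

Z_L ≈ 402 + j156 Ω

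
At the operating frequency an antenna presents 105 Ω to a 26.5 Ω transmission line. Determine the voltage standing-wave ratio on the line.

Γ = (105 − 26.5)/(105 + 26.5) = 0.597
VSWR = (1 + 0.597)/(1 − 0.597)

VSWR ≈ 3.96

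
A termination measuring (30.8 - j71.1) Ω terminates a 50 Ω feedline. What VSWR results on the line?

VSWR ≈ 5.33

Γ = (Z_L − Z_0)/(Z_L + Z_0) = (-19.2 − j71.1)/(80.8 − j71.1)
|Γ| = 73.6/108 = 0.684
VSWR = (1 + |Γ|)/(1 − |Γ|) = 1.68/0.316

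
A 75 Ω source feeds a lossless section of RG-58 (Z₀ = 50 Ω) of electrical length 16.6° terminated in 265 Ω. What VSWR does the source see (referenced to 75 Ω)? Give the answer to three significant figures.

tan(βl) = 0.298
Z_in = Z_0·(Z_L + jZ_0·tanβl)/(Z_0 + jZ_L·tanβl) = 82.5 − j115 Ω
Γ_s = (Z_in − Z_s)/(Z_in + Z_s) = (7.53 − j115)/(158 − j115), |Γ_s| = 0.593
VSWR = (1 + |Γ_s|)/(1 − |Γ_s|)

VSWR ≈ 3.91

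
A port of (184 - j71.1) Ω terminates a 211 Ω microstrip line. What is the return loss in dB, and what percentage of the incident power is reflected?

Γ = (-27 − j71.1)/(395 − j71.1), |Γ| = 0.189
RL = −20·log₁₀(0.189) = 14.4 dB
P_refl/P_inc = |Γ|² = 0.0359

RL ≈ 14.4 dB; 3.59% of incident power reflected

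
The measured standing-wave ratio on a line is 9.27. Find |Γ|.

|Γ| = (S − 1)/(S + 1) = (9.27 − 1)/(9.27 + 1) = 8.27/10.3

|Γ| ≈ 0.805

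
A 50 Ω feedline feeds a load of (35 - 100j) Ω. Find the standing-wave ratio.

VSWR ≈ 7.71

Γ = (Z_L − Z_0)/(Z_L + Z_0) = (-15 − j100)/(85 − j100)
|Γ| = 101/131 = 0.77
VSWR = (1 + |Γ|)/(1 − |Γ|) = 1.77/0.23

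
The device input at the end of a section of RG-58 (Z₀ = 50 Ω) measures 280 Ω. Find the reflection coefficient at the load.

Γ = (Z_L − Z_0)/(Z_L + Z_0) = (280 − 50)/(280 + 50) = 230/330

Γ = 0.697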